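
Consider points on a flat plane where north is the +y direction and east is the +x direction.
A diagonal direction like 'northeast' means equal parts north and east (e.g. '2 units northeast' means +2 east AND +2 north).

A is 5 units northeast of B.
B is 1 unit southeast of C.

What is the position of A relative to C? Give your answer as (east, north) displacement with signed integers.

Place C at the origin (east=0, north=0).
  B is 1 unit southeast of C: delta (east=+1, north=-1); B at (east=1, north=-1).
  A is 5 units northeast of B: delta (east=+5, north=+5); A at (east=6, north=4).
Therefore A relative to C: (east=6, north=4).

Answer: A is at (east=6, north=4) relative to C.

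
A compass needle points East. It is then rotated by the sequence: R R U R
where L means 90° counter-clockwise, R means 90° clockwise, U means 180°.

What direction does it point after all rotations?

Answer: Final heading: South

Derivation:
Start: East
  R (right (90° clockwise)) -> South
  R (right (90° clockwise)) -> West
  U (U-turn (180°)) -> East
  R (right (90° clockwise)) -> South
Final: South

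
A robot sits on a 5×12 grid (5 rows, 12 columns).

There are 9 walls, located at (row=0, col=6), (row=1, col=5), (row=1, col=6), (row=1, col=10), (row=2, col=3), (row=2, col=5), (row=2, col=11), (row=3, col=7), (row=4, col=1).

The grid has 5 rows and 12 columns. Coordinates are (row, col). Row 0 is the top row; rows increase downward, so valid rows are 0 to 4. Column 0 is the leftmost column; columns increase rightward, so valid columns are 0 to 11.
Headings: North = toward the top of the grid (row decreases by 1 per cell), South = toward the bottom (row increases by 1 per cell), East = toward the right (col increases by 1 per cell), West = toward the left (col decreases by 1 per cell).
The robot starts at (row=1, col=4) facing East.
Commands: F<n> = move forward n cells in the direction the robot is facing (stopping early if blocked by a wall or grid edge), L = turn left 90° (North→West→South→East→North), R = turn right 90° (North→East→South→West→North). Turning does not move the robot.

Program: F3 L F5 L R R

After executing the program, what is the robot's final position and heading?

Start: (row=1, col=4), facing East
  F3: move forward 0/3 (blocked), now at (row=1, col=4)
  L: turn left, now facing North
  F5: move forward 1/5 (blocked), now at (row=0, col=4)
  L: turn left, now facing West
  R: turn right, now facing North
  R: turn right, now facing East
Final: (row=0, col=4), facing East

Answer: Final position: (row=0, col=4), facing East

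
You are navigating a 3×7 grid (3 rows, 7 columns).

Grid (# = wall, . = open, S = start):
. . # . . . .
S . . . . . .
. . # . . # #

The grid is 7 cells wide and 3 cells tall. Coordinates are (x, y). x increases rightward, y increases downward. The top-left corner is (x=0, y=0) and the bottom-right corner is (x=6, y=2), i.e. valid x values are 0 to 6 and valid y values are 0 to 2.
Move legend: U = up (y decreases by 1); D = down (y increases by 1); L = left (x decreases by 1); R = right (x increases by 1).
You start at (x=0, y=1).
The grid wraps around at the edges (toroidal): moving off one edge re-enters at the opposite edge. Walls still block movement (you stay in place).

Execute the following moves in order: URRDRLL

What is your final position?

Start: (x=0, y=1)
  U (up): (x=0, y=1) -> (x=0, y=0)
  R (right): (x=0, y=0) -> (x=1, y=0)
  R (right): blocked, stay at (x=1, y=0)
  D (down): (x=1, y=0) -> (x=1, y=1)
  R (right): (x=1, y=1) -> (x=2, y=1)
  L (left): (x=2, y=1) -> (x=1, y=1)
  L (left): (x=1, y=1) -> (x=0, y=1)
Final: (x=0, y=1)

Answer: Final position: (x=0, y=1)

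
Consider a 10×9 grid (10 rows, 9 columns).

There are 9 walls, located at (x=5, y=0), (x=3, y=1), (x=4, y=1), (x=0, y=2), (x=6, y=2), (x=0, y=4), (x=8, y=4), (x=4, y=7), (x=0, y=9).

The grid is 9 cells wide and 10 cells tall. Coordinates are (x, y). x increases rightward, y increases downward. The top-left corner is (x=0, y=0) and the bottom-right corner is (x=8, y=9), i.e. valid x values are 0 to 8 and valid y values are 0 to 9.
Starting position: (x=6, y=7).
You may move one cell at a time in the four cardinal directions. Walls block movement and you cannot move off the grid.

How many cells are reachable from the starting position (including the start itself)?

Answer: Reachable cells: 81

Derivation:
BFS flood-fill from (x=6, y=7):
  Distance 0: (x=6, y=7)
  Distance 1: (x=6, y=6), (x=5, y=7), (x=7, y=7), (x=6, y=8)
  Distance 2: (x=6, y=5), (x=5, y=6), (x=7, y=6), (x=8, y=7), (x=5, y=8), (x=7, y=8), (x=6, y=9)
  Distance 3: (x=6, y=4), (x=5, y=5), (x=7, y=5), (x=4, y=6), (x=8, y=6), (x=4, y=8), (x=8, y=8), (x=5, y=9), (x=7, y=9)
  Distance 4: (x=6, y=3), (x=5, y=4), (x=7, y=4), (x=4, y=5), (x=8, y=5), (x=3, y=6), (x=3, y=8), (x=4, y=9), (x=8, y=9)
  Distance 5: (x=5, y=3), (x=7, y=3), (x=4, y=4), (x=3, y=5), (x=2, y=6), (x=3, y=7), (x=2, y=8), (x=3, y=9)
  Distance 6: (x=5, y=2), (x=7, y=2), (x=4, y=3), (x=8, y=3), (x=3, y=4), (x=2, y=5), (x=1, y=6), (x=2, y=7), (x=1, y=8), (x=2, y=9)
  Distance 7: (x=5, y=1), (x=7, y=1), (x=4, y=2), (x=8, y=2), (x=3, y=3), (x=2, y=4), (x=1, y=5), (x=0, y=6), (x=1, y=7), (x=0, y=8), (x=1, y=9)
  Distance 8: (x=7, y=0), (x=6, y=1), (x=8, y=1), (x=3, y=2), (x=2, y=3), (x=1, y=4), (x=0, y=5), (x=0, y=7)
  Distance 9: (x=6, y=0), (x=8, y=0), (x=2, y=2), (x=1, y=3)
  Distance 10: (x=2, y=1), (x=1, y=2), (x=0, y=3)
  Distance 11: (x=2, y=0), (x=1, y=1)
  Distance 12: (x=1, y=0), (x=3, y=0), (x=0, y=1)
  Distance 13: (x=0, y=0), (x=4, y=0)
Total reachable: 81 (grid has 81 open cells total)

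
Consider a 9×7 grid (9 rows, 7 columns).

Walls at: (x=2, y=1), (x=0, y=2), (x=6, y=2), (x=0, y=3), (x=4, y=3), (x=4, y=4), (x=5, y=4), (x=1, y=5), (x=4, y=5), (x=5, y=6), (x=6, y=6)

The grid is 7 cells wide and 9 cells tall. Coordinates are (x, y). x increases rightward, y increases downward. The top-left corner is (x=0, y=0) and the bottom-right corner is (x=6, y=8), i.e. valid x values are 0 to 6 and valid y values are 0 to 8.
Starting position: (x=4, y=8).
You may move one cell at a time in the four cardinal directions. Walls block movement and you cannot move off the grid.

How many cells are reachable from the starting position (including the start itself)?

Answer: Reachable cells: 52

Derivation:
BFS flood-fill from (x=4, y=8):
  Distance 0: (x=4, y=8)
  Distance 1: (x=4, y=7), (x=3, y=8), (x=5, y=8)
  Distance 2: (x=4, y=6), (x=3, y=7), (x=5, y=7), (x=2, y=8), (x=6, y=8)
  Distance 3: (x=3, y=6), (x=2, y=7), (x=6, y=7), (x=1, y=8)
  Distance 4: (x=3, y=5), (x=2, y=6), (x=1, y=7), (x=0, y=8)
  Distance 5: (x=3, y=4), (x=2, y=5), (x=1, y=6), (x=0, y=7)
  Distance 6: (x=3, y=3), (x=2, y=4), (x=0, y=6)
  Distance 7: (x=3, y=2), (x=2, y=3), (x=1, y=4), (x=0, y=5)
  Distance 8: (x=3, y=1), (x=2, y=2), (x=4, y=2), (x=1, y=3), (x=0, y=4)
  Distance 9: (x=3, y=0), (x=4, y=1), (x=1, y=2), (x=5, y=2)
  Distance 10: (x=2, y=0), (x=4, y=0), (x=1, y=1), (x=5, y=1), (x=5, y=3)
  Distance 11: (x=1, y=0), (x=5, y=0), (x=0, y=1), (x=6, y=1), (x=6, y=3)
  Distance 12: (x=0, y=0), (x=6, y=0), (x=6, y=4)
  Distance 13: (x=6, y=5)
  Distance 14: (x=5, y=5)
Total reachable: 52 (grid has 52 open cells total)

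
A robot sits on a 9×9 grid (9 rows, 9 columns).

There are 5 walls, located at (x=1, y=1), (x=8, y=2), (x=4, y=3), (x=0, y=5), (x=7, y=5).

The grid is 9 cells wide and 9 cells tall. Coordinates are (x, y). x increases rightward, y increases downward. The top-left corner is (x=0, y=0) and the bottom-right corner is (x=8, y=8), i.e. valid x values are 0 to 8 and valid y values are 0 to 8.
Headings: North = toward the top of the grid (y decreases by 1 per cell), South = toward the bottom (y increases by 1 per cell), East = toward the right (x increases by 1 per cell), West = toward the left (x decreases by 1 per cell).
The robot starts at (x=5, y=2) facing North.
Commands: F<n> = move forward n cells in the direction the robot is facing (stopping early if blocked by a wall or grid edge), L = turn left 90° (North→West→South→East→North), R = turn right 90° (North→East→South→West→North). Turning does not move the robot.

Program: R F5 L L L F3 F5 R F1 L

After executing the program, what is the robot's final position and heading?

Start: (x=5, y=2), facing North
  R: turn right, now facing East
  F5: move forward 2/5 (blocked), now at (x=7, y=2)
  L: turn left, now facing North
  L: turn left, now facing West
  L: turn left, now facing South
  F3: move forward 2/3 (blocked), now at (x=7, y=4)
  F5: move forward 0/5 (blocked), now at (x=7, y=4)
  R: turn right, now facing West
  F1: move forward 1, now at (x=6, y=4)
  L: turn left, now facing South
Final: (x=6, y=4), facing South

Answer: Final position: (x=6, y=4), facing South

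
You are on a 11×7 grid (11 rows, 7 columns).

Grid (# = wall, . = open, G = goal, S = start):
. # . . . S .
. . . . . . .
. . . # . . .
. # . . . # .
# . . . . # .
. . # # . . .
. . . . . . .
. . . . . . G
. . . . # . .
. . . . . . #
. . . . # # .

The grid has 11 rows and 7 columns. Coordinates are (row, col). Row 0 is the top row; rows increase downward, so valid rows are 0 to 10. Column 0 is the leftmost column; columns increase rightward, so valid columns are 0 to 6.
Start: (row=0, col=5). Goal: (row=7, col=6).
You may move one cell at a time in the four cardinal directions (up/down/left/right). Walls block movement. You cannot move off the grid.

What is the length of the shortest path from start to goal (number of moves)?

BFS from (row=0, col=5) until reaching (row=7, col=6):
  Distance 0: (row=0, col=5)
  Distance 1: (row=0, col=4), (row=0, col=6), (row=1, col=5)
  Distance 2: (row=0, col=3), (row=1, col=4), (row=1, col=6), (row=2, col=5)
  Distance 3: (row=0, col=2), (row=1, col=3), (row=2, col=4), (row=2, col=6)
  Distance 4: (row=1, col=2), (row=3, col=4), (row=3, col=6)
  Distance 5: (row=1, col=1), (row=2, col=2), (row=3, col=3), (row=4, col=4), (row=4, col=6)
  Distance 6: (row=1, col=0), (row=2, col=1), (row=3, col=2), (row=4, col=3), (row=5, col=4), (row=5, col=6)
  Distance 7: (row=0, col=0), (row=2, col=0), (row=4, col=2), (row=5, col=5), (row=6, col=4), (row=6, col=6)
  Distance 8: (row=3, col=0), (row=4, col=1), (row=6, col=3), (row=6, col=5), (row=7, col=4), (row=7, col=6)  <- goal reached here
One shortest path (8 moves): (row=0, col=5) -> (row=0, col=6) -> (row=1, col=6) -> (row=2, col=6) -> (row=3, col=6) -> (row=4, col=6) -> (row=5, col=6) -> (row=6, col=6) -> (row=7, col=6)

Answer: Shortest path length: 8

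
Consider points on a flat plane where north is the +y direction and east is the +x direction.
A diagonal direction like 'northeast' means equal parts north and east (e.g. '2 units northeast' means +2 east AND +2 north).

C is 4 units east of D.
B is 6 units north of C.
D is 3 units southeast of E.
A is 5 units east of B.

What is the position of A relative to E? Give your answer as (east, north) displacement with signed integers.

Place E at the origin (east=0, north=0).
  D is 3 units southeast of E: delta (east=+3, north=-3); D at (east=3, north=-3).
  C is 4 units east of D: delta (east=+4, north=+0); C at (east=7, north=-3).
  B is 6 units north of C: delta (east=+0, north=+6); B at (east=7, north=3).
  A is 5 units east of B: delta (east=+5, north=+0); A at (east=12, north=3).
Therefore A relative to E: (east=12, north=3).

Answer: A is at (east=12, north=3) relative to E.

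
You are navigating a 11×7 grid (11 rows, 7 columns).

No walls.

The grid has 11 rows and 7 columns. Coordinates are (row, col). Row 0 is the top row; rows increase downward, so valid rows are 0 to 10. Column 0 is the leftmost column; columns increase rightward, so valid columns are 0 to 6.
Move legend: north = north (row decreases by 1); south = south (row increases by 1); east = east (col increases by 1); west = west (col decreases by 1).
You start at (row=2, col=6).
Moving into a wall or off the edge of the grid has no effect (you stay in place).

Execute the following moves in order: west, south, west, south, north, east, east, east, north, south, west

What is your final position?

Answer: Final position: (row=3, col=5)

Derivation:
Start: (row=2, col=6)
  west (west): (row=2, col=6) -> (row=2, col=5)
  south (south): (row=2, col=5) -> (row=3, col=5)
  west (west): (row=3, col=5) -> (row=3, col=4)
  south (south): (row=3, col=4) -> (row=4, col=4)
  north (north): (row=4, col=4) -> (row=3, col=4)
  east (east): (row=3, col=4) -> (row=3, col=5)
  east (east): (row=3, col=5) -> (row=3, col=6)
  east (east): blocked, stay at (row=3, col=6)
  north (north): (row=3, col=6) -> (row=2, col=6)
  south (south): (row=2, col=6) -> (row=3, col=6)
  west (west): (row=3, col=6) -> (row=3, col=5)
Final: (row=3, col=5)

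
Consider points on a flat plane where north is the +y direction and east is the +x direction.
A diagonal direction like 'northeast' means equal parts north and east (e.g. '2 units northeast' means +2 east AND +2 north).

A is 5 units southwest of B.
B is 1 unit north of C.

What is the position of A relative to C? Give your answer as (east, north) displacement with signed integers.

Place C at the origin (east=0, north=0).
  B is 1 unit north of C: delta (east=+0, north=+1); B at (east=0, north=1).
  A is 5 units southwest of B: delta (east=-5, north=-5); A at (east=-5, north=-4).
Therefore A relative to C: (east=-5, north=-4).

Answer: A is at (east=-5, north=-4) relative to C.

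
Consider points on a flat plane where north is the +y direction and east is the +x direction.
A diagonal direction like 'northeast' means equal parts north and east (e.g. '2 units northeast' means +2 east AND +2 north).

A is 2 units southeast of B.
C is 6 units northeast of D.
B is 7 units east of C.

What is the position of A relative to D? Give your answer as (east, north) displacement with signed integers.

Answer: A is at (east=15, north=4) relative to D.

Derivation:
Place D at the origin (east=0, north=0).
  C is 6 units northeast of D: delta (east=+6, north=+6); C at (east=6, north=6).
  B is 7 units east of C: delta (east=+7, north=+0); B at (east=13, north=6).
  A is 2 units southeast of B: delta (east=+2, north=-2); A at (east=15, north=4).
Therefore A relative to D: (east=15, north=4).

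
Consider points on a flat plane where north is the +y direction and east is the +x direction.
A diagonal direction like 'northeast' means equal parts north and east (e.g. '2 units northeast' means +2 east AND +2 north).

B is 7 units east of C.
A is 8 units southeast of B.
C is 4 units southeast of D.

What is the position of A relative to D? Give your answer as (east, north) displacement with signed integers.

Answer: A is at (east=19, north=-12) relative to D.

Derivation:
Place D at the origin (east=0, north=0).
  C is 4 units southeast of D: delta (east=+4, north=-4); C at (east=4, north=-4).
  B is 7 units east of C: delta (east=+7, north=+0); B at (east=11, north=-4).
  A is 8 units southeast of B: delta (east=+8, north=-8); A at (east=19, north=-12).
Therefore A relative to D: (east=19, north=-12).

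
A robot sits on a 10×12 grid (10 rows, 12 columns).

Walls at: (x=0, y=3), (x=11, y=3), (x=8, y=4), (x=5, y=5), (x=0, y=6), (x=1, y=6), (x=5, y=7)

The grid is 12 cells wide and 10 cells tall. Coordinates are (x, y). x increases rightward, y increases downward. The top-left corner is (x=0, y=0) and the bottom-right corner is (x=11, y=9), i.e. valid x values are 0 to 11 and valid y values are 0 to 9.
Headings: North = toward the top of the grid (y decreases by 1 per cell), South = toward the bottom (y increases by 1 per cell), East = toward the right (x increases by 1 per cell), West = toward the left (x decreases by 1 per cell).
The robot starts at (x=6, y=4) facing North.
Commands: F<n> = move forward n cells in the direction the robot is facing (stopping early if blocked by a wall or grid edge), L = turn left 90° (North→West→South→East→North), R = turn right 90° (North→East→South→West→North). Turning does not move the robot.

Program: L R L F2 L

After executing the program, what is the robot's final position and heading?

Answer: Final position: (x=4, y=4), facing South

Derivation:
Start: (x=6, y=4), facing North
  L: turn left, now facing West
  R: turn right, now facing North
  L: turn left, now facing West
  F2: move forward 2, now at (x=4, y=4)
  L: turn left, now facing South
Final: (x=4, y=4), facing South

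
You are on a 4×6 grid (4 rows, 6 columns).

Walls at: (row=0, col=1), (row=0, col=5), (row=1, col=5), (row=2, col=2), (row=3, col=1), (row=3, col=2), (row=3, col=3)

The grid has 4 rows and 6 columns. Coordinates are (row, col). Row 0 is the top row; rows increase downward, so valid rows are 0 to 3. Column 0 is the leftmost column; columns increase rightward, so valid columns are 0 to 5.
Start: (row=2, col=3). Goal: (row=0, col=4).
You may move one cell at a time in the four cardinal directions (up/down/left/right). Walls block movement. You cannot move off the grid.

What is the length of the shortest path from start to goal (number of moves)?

Answer: Shortest path length: 3

Derivation:
BFS from (row=2, col=3) until reaching (row=0, col=4):
  Distance 0: (row=2, col=3)
  Distance 1: (row=1, col=3), (row=2, col=4)
  Distance 2: (row=0, col=3), (row=1, col=2), (row=1, col=4), (row=2, col=5), (row=3, col=4)
  Distance 3: (row=0, col=2), (row=0, col=4), (row=1, col=1), (row=3, col=5)  <- goal reached here
One shortest path (3 moves): (row=2, col=3) -> (row=2, col=4) -> (row=1, col=4) -> (row=0, col=4)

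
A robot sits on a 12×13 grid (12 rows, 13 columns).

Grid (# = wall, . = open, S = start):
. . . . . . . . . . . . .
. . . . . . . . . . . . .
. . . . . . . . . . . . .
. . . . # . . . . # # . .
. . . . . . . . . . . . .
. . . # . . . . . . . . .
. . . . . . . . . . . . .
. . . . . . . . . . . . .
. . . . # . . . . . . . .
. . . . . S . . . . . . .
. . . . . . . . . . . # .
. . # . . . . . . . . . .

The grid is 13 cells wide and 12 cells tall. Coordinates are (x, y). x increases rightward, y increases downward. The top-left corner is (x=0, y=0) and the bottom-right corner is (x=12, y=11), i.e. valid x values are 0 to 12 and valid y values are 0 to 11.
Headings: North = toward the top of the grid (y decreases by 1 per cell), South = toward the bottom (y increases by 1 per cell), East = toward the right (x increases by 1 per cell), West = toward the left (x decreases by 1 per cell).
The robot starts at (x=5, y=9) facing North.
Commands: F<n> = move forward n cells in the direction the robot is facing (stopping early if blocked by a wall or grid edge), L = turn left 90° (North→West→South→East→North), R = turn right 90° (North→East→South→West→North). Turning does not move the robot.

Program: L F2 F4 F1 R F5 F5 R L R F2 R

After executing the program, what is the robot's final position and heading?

Answer: Final position: (x=2, y=0), facing South

Derivation:
Start: (x=5, y=9), facing North
  L: turn left, now facing West
  F2: move forward 2, now at (x=3, y=9)
  F4: move forward 3/4 (blocked), now at (x=0, y=9)
  F1: move forward 0/1 (blocked), now at (x=0, y=9)
  R: turn right, now facing North
  F5: move forward 5, now at (x=0, y=4)
  F5: move forward 4/5 (blocked), now at (x=0, y=0)
  R: turn right, now facing East
  L: turn left, now facing North
  R: turn right, now facing East
  F2: move forward 2, now at (x=2, y=0)
  R: turn right, now facing South
Final: (x=2, y=0), facing South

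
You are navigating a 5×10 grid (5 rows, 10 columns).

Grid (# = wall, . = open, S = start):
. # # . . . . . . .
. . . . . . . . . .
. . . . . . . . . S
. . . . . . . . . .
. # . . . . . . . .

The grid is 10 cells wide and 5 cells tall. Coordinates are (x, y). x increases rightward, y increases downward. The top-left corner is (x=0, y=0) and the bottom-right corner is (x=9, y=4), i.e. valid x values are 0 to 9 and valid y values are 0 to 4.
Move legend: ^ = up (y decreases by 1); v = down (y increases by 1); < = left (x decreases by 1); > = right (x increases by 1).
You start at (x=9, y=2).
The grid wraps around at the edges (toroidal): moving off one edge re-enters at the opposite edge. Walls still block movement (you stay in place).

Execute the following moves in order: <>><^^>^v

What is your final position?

Start: (x=9, y=2)
  < (left): (x=9, y=2) -> (x=8, y=2)
  > (right): (x=8, y=2) -> (x=9, y=2)
  > (right): (x=9, y=2) -> (x=0, y=2)
  < (left): (x=0, y=2) -> (x=9, y=2)
  ^ (up): (x=9, y=2) -> (x=9, y=1)
  ^ (up): (x=9, y=1) -> (x=9, y=0)
  > (right): (x=9, y=0) -> (x=0, y=0)
  ^ (up): (x=0, y=0) -> (x=0, y=4)
  v (down): (x=0, y=4) -> (x=0, y=0)
Final: (x=0, y=0)

Answer: Final position: (x=0, y=0)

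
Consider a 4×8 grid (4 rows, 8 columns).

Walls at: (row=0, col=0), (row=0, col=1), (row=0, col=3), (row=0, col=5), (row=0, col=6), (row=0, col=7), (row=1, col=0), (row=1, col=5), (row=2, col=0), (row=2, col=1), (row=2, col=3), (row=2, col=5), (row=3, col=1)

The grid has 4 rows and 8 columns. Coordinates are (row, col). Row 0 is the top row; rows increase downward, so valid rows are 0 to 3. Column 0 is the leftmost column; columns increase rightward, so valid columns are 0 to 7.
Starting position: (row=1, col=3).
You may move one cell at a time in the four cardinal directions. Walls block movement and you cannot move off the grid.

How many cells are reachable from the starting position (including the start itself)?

BFS flood-fill from (row=1, col=3):
  Distance 0: (row=1, col=3)
  Distance 1: (row=1, col=2), (row=1, col=4)
  Distance 2: (row=0, col=2), (row=0, col=4), (row=1, col=1), (row=2, col=2), (row=2, col=4)
  Distance 3: (row=3, col=2), (row=3, col=4)
  Distance 4: (row=3, col=3), (row=3, col=5)
  Distance 5: (row=3, col=6)
  Distance 6: (row=2, col=6), (row=3, col=7)
  Distance 7: (row=1, col=6), (row=2, col=7)
  Distance 8: (row=1, col=7)
Total reachable: 18 (grid has 19 open cells total)

Answer: Reachable cells: 18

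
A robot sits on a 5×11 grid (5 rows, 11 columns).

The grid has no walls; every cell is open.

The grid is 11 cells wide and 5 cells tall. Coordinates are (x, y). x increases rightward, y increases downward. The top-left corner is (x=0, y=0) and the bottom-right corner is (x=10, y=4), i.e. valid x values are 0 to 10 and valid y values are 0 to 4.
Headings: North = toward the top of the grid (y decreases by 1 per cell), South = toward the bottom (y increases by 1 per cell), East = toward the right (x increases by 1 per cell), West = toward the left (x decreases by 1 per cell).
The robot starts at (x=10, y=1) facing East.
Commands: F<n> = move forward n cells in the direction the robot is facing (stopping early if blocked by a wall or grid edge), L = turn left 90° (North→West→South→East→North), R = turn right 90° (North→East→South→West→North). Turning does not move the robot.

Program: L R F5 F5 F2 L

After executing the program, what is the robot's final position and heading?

Answer: Final position: (x=10, y=1), facing North

Derivation:
Start: (x=10, y=1), facing East
  L: turn left, now facing North
  R: turn right, now facing East
  F5: move forward 0/5 (blocked), now at (x=10, y=1)
  F5: move forward 0/5 (blocked), now at (x=10, y=1)
  F2: move forward 0/2 (blocked), now at (x=10, y=1)
  L: turn left, now facing North
Final: (x=10, y=1), facing North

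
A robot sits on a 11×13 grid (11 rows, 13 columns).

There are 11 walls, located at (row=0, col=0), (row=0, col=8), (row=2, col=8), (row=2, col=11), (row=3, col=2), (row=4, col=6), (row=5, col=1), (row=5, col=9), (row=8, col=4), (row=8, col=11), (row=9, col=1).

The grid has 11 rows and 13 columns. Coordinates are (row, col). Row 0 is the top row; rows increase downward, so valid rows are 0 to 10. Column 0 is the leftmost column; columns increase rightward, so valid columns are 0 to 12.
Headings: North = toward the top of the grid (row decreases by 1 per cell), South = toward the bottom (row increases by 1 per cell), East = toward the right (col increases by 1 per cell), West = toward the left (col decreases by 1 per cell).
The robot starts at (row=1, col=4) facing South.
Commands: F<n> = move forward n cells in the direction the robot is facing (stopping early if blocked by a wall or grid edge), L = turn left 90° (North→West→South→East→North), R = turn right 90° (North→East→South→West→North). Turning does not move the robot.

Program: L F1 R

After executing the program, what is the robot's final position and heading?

Answer: Final position: (row=1, col=5), facing South

Derivation:
Start: (row=1, col=4), facing South
  L: turn left, now facing East
  F1: move forward 1, now at (row=1, col=5)
  R: turn right, now facing South
Final: (row=1, col=5), facing South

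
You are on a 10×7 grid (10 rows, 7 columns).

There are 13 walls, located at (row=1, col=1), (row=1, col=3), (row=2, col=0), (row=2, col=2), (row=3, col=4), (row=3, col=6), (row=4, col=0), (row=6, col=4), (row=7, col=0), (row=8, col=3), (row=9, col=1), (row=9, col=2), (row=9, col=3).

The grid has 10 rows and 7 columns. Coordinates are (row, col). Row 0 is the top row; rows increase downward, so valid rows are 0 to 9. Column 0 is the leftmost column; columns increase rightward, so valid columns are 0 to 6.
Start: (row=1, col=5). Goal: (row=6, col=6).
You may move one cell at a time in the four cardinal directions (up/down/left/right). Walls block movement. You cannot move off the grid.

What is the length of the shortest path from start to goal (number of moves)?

BFS from (row=1, col=5) until reaching (row=6, col=6):
  Distance 0: (row=1, col=5)
  Distance 1: (row=0, col=5), (row=1, col=4), (row=1, col=6), (row=2, col=5)
  Distance 2: (row=0, col=4), (row=0, col=6), (row=2, col=4), (row=2, col=6), (row=3, col=5)
  Distance 3: (row=0, col=3), (row=2, col=3), (row=4, col=5)
  Distance 4: (row=0, col=2), (row=3, col=3), (row=4, col=4), (row=4, col=6), (row=5, col=5)
  Distance 5: (row=0, col=1), (row=1, col=2), (row=3, col=2), (row=4, col=3), (row=5, col=4), (row=5, col=6), (row=6, col=5)
  Distance 6: (row=0, col=0), (row=3, col=1), (row=4, col=2), (row=5, col=3), (row=6, col=6), (row=7, col=5)  <- goal reached here
One shortest path (6 moves): (row=1, col=5) -> (row=2, col=5) -> (row=3, col=5) -> (row=4, col=5) -> (row=4, col=6) -> (row=5, col=6) -> (row=6, col=6)

Answer: Shortest path length: 6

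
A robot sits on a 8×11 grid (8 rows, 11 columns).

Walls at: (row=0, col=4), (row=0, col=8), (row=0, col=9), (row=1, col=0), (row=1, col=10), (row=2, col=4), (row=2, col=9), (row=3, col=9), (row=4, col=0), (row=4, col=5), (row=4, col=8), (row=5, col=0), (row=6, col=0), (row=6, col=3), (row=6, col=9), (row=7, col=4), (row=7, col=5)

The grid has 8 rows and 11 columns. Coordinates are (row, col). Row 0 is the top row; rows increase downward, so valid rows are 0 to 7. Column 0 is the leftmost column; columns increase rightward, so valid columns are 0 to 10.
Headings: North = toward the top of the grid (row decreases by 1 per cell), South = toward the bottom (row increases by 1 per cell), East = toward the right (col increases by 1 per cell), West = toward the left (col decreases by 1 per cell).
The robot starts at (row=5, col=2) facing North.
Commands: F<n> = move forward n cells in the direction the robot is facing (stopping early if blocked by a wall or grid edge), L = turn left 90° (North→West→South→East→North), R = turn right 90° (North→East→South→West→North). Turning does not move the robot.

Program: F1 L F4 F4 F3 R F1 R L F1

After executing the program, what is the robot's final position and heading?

Answer: Final position: (row=2, col=1), facing North

Derivation:
Start: (row=5, col=2), facing North
  F1: move forward 1, now at (row=4, col=2)
  L: turn left, now facing West
  F4: move forward 1/4 (blocked), now at (row=4, col=1)
  F4: move forward 0/4 (blocked), now at (row=4, col=1)
  F3: move forward 0/3 (blocked), now at (row=4, col=1)
  R: turn right, now facing North
  F1: move forward 1, now at (row=3, col=1)
  R: turn right, now facing East
  L: turn left, now facing North
  F1: move forward 1, now at (row=2, col=1)
Final: (row=2, col=1), facing North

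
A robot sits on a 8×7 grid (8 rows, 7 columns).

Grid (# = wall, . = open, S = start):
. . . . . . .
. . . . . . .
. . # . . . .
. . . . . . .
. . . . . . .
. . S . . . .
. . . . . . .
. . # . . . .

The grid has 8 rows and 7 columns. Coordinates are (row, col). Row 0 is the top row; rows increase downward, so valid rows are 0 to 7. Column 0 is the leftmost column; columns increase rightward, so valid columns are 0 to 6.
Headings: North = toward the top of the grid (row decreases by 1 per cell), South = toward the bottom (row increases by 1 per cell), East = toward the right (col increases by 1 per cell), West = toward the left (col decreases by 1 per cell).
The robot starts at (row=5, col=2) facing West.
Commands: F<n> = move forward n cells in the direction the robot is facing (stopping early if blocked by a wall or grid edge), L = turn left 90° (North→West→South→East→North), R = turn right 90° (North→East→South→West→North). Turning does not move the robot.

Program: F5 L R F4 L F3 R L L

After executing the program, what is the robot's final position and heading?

Answer: Final position: (row=7, col=0), facing East

Derivation:
Start: (row=5, col=2), facing West
  F5: move forward 2/5 (blocked), now at (row=5, col=0)
  L: turn left, now facing South
  R: turn right, now facing West
  F4: move forward 0/4 (blocked), now at (row=5, col=0)
  L: turn left, now facing South
  F3: move forward 2/3 (blocked), now at (row=7, col=0)
  R: turn right, now facing West
  L: turn left, now facing South
  L: turn left, now facing East
Final: (row=7, col=0), facing East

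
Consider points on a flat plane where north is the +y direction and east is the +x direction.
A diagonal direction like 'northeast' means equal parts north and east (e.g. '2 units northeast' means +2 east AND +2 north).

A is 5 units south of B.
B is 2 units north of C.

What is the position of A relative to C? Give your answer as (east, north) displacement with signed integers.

Place C at the origin (east=0, north=0).
  B is 2 units north of C: delta (east=+0, north=+2); B at (east=0, north=2).
  A is 5 units south of B: delta (east=+0, north=-5); A at (east=0, north=-3).
Therefore A relative to C: (east=0, north=-3).

Answer: A is at (east=0, north=-3) relative to C.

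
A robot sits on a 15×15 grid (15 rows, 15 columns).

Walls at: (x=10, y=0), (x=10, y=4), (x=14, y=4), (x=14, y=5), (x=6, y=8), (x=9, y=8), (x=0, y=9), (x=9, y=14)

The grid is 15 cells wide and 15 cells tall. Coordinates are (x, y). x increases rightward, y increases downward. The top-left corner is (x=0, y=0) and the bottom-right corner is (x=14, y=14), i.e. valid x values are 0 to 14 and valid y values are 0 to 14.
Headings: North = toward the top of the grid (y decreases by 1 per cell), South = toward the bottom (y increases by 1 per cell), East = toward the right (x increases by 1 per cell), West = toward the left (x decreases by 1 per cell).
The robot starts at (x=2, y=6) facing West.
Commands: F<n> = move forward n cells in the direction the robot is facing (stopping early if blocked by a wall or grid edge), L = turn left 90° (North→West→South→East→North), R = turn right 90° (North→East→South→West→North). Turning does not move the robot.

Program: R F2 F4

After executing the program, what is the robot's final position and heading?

Answer: Final position: (x=2, y=0), facing North

Derivation:
Start: (x=2, y=6), facing West
  R: turn right, now facing North
  F2: move forward 2, now at (x=2, y=4)
  F4: move forward 4, now at (x=2, y=0)
Final: (x=2, y=0), facing North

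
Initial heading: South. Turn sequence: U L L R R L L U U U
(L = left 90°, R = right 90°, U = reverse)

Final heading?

Start: South
  U (U-turn (180°)) -> North
  L (left (90° counter-clockwise)) -> West
  L (left (90° counter-clockwise)) -> South
  R (right (90° clockwise)) -> West
  R (right (90° clockwise)) -> North
  L (left (90° counter-clockwise)) -> West
  L (left (90° counter-clockwise)) -> South
  U (U-turn (180°)) -> North
  U (U-turn (180°)) -> South
  U (U-turn (180°)) -> North
Final: North

Answer: Final heading: North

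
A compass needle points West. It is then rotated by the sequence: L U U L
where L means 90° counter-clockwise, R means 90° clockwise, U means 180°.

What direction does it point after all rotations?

Answer: Final heading: East

Derivation:
Start: West
  L (left (90° counter-clockwise)) -> South
  U (U-turn (180°)) -> North
  U (U-turn (180°)) -> South
  L (left (90° counter-clockwise)) -> East
Final: East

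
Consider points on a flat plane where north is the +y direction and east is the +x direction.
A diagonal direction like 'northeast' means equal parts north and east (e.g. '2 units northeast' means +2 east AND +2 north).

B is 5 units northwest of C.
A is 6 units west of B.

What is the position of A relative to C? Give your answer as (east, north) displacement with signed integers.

Answer: A is at (east=-11, north=5) relative to C.

Derivation:
Place C at the origin (east=0, north=0).
  B is 5 units northwest of C: delta (east=-5, north=+5); B at (east=-5, north=5).
  A is 6 units west of B: delta (east=-6, north=+0); A at (east=-11, north=5).
Therefore A relative to C: (east=-11, north=5).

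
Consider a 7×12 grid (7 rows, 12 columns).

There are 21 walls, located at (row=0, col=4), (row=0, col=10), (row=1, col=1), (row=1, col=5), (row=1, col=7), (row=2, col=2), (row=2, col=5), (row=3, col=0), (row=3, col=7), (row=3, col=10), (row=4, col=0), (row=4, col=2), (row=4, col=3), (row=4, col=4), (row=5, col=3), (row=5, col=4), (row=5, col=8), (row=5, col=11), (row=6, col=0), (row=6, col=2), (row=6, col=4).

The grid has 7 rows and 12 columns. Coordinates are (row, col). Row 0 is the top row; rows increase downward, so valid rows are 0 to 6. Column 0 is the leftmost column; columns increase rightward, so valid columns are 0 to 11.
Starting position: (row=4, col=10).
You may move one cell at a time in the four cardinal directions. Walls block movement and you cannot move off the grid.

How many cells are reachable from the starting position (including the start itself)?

Answer: Reachable cells: 62

Derivation:
BFS flood-fill from (row=4, col=10):
  Distance 0: (row=4, col=10)
  Distance 1: (row=4, col=9), (row=4, col=11), (row=5, col=10)
  Distance 2: (row=3, col=9), (row=3, col=11), (row=4, col=8), (row=5, col=9), (row=6, col=10)
  Distance 3: (row=2, col=9), (row=2, col=11), (row=3, col=8), (row=4, col=7), (row=6, col=9), (row=6, col=11)
  Distance 4: (row=1, col=9), (row=1, col=11), (row=2, col=8), (row=2, col=10), (row=4, col=6), (row=5, col=7), (row=6, col=8)
  Distance 5: (row=0, col=9), (row=0, col=11), (row=1, col=8), (row=1, col=10), (row=2, col=7), (row=3, col=6), (row=4, col=5), (row=5, col=6), (row=6, col=7)
  Distance 6: (row=0, col=8), (row=2, col=6), (row=3, col=5), (row=5, col=5), (row=6, col=6)
  Distance 7: (row=0, col=7), (row=1, col=6), (row=3, col=4), (row=6, col=5)
  Distance 8: (row=0, col=6), (row=2, col=4), (row=3, col=3)
  Distance 9: (row=0, col=5), (row=1, col=4), (row=2, col=3), (row=3, col=2)
  Distance 10: (row=1, col=3), (row=3, col=1)
  Distance 11: (row=0, col=3), (row=1, col=2), (row=2, col=1), (row=4, col=1)
  Distance 12: (row=0, col=2), (row=2, col=0), (row=5, col=1)
  Distance 13: (row=0, col=1), (row=1, col=0), (row=5, col=0), (row=5, col=2), (row=6, col=1)
  Distance 14: (row=0, col=0)
Total reachable: 62 (grid has 63 open cells total)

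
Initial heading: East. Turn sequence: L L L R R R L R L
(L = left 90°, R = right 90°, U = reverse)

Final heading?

Start: East
  L (left (90° counter-clockwise)) -> North
  L (left (90° counter-clockwise)) -> West
  L (left (90° counter-clockwise)) -> South
  R (right (90° clockwise)) -> West
  R (right (90° clockwise)) -> North
  R (right (90° clockwise)) -> East
  L (left (90° counter-clockwise)) -> North
  R (right (90° clockwise)) -> East
  L (left (90° counter-clockwise)) -> North
Final: North

Answer: Final heading: North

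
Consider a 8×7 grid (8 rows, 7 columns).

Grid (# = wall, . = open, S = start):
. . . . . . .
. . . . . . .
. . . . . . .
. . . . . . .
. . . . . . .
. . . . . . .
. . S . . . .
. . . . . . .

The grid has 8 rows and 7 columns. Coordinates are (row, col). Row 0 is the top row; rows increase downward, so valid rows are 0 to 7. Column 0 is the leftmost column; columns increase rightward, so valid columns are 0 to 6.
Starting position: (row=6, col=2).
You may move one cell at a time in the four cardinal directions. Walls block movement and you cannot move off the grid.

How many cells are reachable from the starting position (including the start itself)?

Answer: Reachable cells: 56

Derivation:
BFS flood-fill from (row=6, col=2):
  Distance 0: (row=6, col=2)
  Distance 1: (row=5, col=2), (row=6, col=1), (row=6, col=3), (row=7, col=2)
  Distance 2: (row=4, col=2), (row=5, col=1), (row=5, col=3), (row=6, col=0), (row=6, col=4), (row=7, col=1), (row=7, col=3)
  Distance 3: (row=3, col=2), (row=4, col=1), (row=4, col=3), (row=5, col=0), (row=5, col=4), (row=6, col=5), (row=7, col=0), (row=7, col=4)
  Distance 4: (row=2, col=2), (row=3, col=1), (row=3, col=3), (row=4, col=0), (row=4, col=4), (row=5, col=5), (row=6, col=6), (row=7, col=5)
  Distance 5: (row=1, col=2), (row=2, col=1), (row=2, col=3), (row=3, col=0), (row=3, col=4), (row=4, col=5), (row=5, col=6), (row=7, col=6)
  Distance 6: (row=0, col=2), (row=1, col=1), (row=1, col=3), (row=2, col=0), (row=2, col=4), (row=3, col=5), (row=4, col=6)
  Distance 7: (row=0, col=1), (row=0, col=3), (row=1, col=0), (row=1, col=4), (row=2, col=5), (row=3, col=6)
  Distance 8: (row=0, col=0), (row=0, col=4), (row=1, col=5), (row=2, col=6)
  Distance 9: (row=0, col=5), (row=1, col=6)
  Distance 10: (row=0, col=6)
Total reachable: 56 (grid has 56 open cells total)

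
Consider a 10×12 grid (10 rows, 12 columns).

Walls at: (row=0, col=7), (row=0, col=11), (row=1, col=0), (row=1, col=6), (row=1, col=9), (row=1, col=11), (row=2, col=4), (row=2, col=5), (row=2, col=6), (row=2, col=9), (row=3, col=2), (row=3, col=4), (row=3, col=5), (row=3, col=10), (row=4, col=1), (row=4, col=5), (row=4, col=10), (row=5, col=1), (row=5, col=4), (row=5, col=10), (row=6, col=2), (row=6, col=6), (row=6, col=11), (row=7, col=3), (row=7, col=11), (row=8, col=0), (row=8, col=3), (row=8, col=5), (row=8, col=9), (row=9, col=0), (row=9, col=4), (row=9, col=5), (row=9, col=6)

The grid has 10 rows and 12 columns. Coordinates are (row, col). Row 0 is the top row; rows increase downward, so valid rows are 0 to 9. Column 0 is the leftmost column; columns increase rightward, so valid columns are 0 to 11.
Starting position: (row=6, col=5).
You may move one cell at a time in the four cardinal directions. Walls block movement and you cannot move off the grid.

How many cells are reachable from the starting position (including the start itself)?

Answer: Reachable cells: 87

Derivation:
BFS flood-fill from (row=6, col=5):
  Distance 0: (row=6, col=5)
  Distance 1: (row=5, col=5), (row=6, col=4), (row=7, col=5)
  Distance 2: (row=5, col=6), (row=6, col=3), (row=7, col=4), (row=7, col=6)
  Distance 3: (row=4, col=6), (row=5, col=3), (row=5, col=7), (row=7, col=7), (row=8, col=4), (row=8, col=6)
  Distance 4: (row=3, col=6), (row=4, col=3), (row=4, col=7), (row=5, col=2), (row=5, col=8), (row=6, col=7), (row=7, col=8), (row=8, col=7)
  Distance 5: (row=3, col=3), (row=3, col=7), (row=4, col=2), (row=4, col=4), (row=4, col=8), (row=5, col=9), (row=6, col=8), (row=7, col=9), (row=8, col=8), (row=9, col=7)
  Distance 6: (row=2, col=3), (row=2, col=7), (row=3, col=8), (row=4, col=9), (row=6, col=9), (row=7, col=10), (row=9, col=8)
  Distance 7: (row=1, col=3), (row=1, col=7), (row=2, col=2), (row=2, col=8), (row=3, col=9), (row=6, col=10), (row=8, col=10), (row=9, col=9)
  Distance 8: (row=0, col=3), (row=1, col=2), (row=1, col=4), (row=1, col=8), (row=2, col=1), (row=8, col=11), (row=9, col=10)
  Distance 9: (row=0, col=2), (row=0, col=4), (row=0, col=8), (row=1, col=1), (row=1, col=5), (row=2, col=0), (row=3, col=1), (row=9, col=11)
  Distance 10: (row=0, col=1), (row=0, col=5), (row=0, col=9), (row=3, col=0)
  Distance 11: (row=0, col=0), (row=0, col=6), (row=0, col=10), (row=4, col=0)
  Distance 12: (row=1, col=10), (row=5, col=0)
  Distance 13: (row=2, col=10), (row=6, col=0)
  Distance 14: (row=2, col=11), (row=6, col=1), (row=7, col=0)
  Distance 15: (row=3, col=11), (row=7, col=1)
  Distance 16: (row=4, col=11), (row=7, col=2), (row=8, col=1)
  Distance 17: (row=5, col=11), (row=8, col=2), (row=9, col=1)
  Distance 18: (row=9, col=2)
  Distance 19: (row=9, col=3)
Total reachable: 87 (grid has 87 open cells total)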